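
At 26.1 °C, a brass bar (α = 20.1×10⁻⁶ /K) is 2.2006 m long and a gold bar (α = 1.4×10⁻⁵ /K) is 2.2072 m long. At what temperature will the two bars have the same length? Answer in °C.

Equal length when α₁L₁ΔT − α₂L₂ΔT = L₂ − L₁ = 6.60×10⁻³ m
α₁L₁ = 4.423206×10⁻⁵, α₂L₂ = 3.09008×10⁻⁵ → Δ(αL) = 1.333126×10⁻⁵ m/K
ΔT = 6.60×10⁻³ / 1.333126×10⁻⁵ = 495.077 K, so T = 26.1 + 495.077 = 521.177 °C

T = 521.2 °C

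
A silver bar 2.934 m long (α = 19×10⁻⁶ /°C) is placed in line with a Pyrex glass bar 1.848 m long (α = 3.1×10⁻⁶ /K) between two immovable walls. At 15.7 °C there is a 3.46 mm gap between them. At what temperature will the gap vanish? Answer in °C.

Gap closes when ΔL₁ + ΔL₂ = 3.46 mm = 3.46×10⁻³ m
(α₁L₁ + α₂L₂)ΔT = g
α₁L₁ + α₂L₂ = 19×10⁻⁶×2.934 + 3.1×10⁻⁶×1.848 = 6.14748×10⁻⁵ m/K
ΔT = 3.46×10⁻³ / 6.14748×10⁻⁵ = 56.283 K
T = 15.7 + 56.283 = 71.983 °C

T = 72.0 °C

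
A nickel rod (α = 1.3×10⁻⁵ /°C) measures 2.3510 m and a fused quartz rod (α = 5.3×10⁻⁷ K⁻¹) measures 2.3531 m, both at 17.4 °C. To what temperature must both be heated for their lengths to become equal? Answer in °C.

T = 89.03 °C

L₁(1 + α₁ΔT) = L₂(1 + α₂ΔT) ⇒ ΔT = (L₂ − L₁)/(α₁L₁ − α₂L₂)
L₂ − L₁ = 2.3531 − 2.3510 = 2.10×10⁻³ m
α₁L₁ − α₂L₂ = 1.3×10⁻⁵×2.3510 − 5.3×10⁻⁷×2.3531 = 2.9315857×10⁻⁵ m/K
ΔT = 2.10×10⁻³ / 2.9315857×10⁻⁵ = 71.6336 K
T = 17.4 + 71.6336 = 89.0336 °C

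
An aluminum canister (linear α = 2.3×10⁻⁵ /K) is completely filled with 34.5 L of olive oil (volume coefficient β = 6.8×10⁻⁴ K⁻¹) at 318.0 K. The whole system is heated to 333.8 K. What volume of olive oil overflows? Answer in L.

The canister also expands: β_container ≈ 3α = 6.9×10⁻⁵ /K
Net overflow = V₀(β_liq − 3α_cont)ΔT
β − 3α = 6.80×10⁻⁴ − 6.9×10⁻⁵ = 6.11×10⁻⁴ /K; ΔT = 15.8 K
ΔV = 34.5 × 6.11×10⁻⁴ × 15.8 = 0.333 L

0.333 L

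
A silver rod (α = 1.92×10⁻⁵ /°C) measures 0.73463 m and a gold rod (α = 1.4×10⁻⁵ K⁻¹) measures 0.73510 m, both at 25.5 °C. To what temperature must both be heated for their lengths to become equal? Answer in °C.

T = 148.7 °C

Equal length when α₁L₁ΔT − α₂L₂ΔT = L₂ − L₁ = 4.70×10⁻⁴ m
α₁L₁ = 1.4104896×10⁻⁵, α₂L₂ = 1.02914×10⁻⁵ → Δ(αL) = 3.813496×10⁻⁶ m/K
ΔT = 4.70×10⁻⁴ / 3.813496×10⁻⁶ = 123.246 K, so T = 25.5 + 123.246 = 148.746 °C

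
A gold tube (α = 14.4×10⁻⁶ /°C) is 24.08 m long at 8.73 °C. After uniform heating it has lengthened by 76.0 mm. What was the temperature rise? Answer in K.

ΔT = 219 K

ΔL = αL₀ΔT ⇒ ΔT = ΔL / (αL₀)
ΔT = 76.0×10⁻³ m / (14.4×10⁻⁶ × 24.08 m) = 219.18 K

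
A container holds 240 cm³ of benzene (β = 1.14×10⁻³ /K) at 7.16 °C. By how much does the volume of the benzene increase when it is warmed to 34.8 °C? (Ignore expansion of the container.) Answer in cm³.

|ΔT| = |34.8 − 7.16| = 27.64 K
ΔV = βV₀ΔT = (1.14×10⁻³)(240)(27.64) = 7.56 cm³

ΔV = 7.56 cm³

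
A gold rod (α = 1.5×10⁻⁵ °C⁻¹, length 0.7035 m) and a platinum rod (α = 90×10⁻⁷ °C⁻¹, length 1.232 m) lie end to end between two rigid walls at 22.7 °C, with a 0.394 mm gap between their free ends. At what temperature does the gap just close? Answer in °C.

Gap closes when ΔL₁ + ΔL₂ = 0.394 mm = 3.94×10⁻⁴ m
(α₁L₁ + α₂L₂)ΔT = g
α₁L₁ + α₂L₂ = 1.5×10⁻⁵×0.7035 + 90×10⁻⁷×1.232 = 2.16405×10⁻⁵ m/K
ΔT = 3.94×10⁻⁴ / 2.16405×10⁻⁵ = 18.207 K
T = 22.7 + 18.207 = 40.907 °C

T = 40.9 °C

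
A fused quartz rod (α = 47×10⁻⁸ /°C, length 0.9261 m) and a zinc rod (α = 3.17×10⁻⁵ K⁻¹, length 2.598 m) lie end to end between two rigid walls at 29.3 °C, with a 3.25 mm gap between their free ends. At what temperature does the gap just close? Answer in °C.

T = 68.6 °C

Gap closes when ΔL₁ + ΔL₂ = 3.25 mm = 3.25×10⁻³ m
(α₁L₁ + α₂L₂)ΔT = g
α₁L₁ + α₂L₂ = 47×10⁻⁸×0.9261 + 3.17×10⁻⁵×2.598 = 8.2791867×10⁻⁵ m/K
ΔT = 3.25×10⁻³ / 8.2791867×10⁻⁵ = 39.255 K
T = 29.3 + 39.255 = 68.555 °C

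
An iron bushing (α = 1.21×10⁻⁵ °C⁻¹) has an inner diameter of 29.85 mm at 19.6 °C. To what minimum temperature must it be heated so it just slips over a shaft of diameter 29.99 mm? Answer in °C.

Required Δd = 29.99 − 29.85 = 0.14 mm
Δd = αd₀ΔT ⇒ ΔT = Δd/(αd₀) = 0.14 / (1.21×10⁻⁵ × 29.85) = 387.61 K
T_min = 19.6 + 387.61 = 407.21 °C

T = 407 °C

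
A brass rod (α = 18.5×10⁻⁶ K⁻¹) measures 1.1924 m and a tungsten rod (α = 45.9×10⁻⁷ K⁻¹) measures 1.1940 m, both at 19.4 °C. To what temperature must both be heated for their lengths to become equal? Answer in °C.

T = 115.9 °C

L₁(1 + α₁ΔT) = L₂(1 + α₂ΔT) ⇒ ΔT = (L₂ − L₁)/(α₁L₁ − α₂L₂)
L₂ − L₁ = 1.1940 − 1.1924 = 1.60×10⁻³ m
α₁L₁ − α₂L₂ = 18.5×10⁻⁶×1.1924 − 45.9×10⁻⁷×1.1940 = 1.657894×10⁻⁵ m/K
ΔT = 1.60×10⁻³ / 1.657894×10⁻⁵ = 96.508 K
T = 19.4 + 96.508 = 115.908 °C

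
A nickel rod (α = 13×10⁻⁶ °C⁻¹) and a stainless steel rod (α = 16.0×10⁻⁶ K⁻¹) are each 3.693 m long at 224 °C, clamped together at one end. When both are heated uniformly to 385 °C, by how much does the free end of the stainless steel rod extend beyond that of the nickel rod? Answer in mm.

ΔT = 161 K
nickel: ΔL = 13×10⁻⁶ × 3.693 m × 161 = 7.7294×10⁻³ m = 7.7294 mm
stainless steel: ΔL = 16.0×10⁻⁶ × 3.693 m × 161 = 9.5132×10⁻³ m = 9.5132 mm
difference = 9.5132 − 7.7294 = 1.7838 mm

1.78 mm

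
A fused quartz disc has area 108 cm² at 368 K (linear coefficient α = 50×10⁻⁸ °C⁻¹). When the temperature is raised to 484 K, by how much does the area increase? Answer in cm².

Area coefficient ≈ 2α; |ΔT| = 116 K
ΔA = 2αA₀ΔT = 2(50×10⁻⁸)(108)(116) = 0.0125 cm²

ΔA = 0.0125 cm²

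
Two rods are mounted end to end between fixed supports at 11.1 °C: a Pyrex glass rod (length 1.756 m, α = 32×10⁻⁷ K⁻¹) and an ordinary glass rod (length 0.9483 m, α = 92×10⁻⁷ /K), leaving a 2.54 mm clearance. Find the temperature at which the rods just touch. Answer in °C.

T = 188 °C

Gap closes when ΔL₁ + ΔL₂ = 2.54 mm = 2.54×10⁻³ m
(α₁L₁ + α₂L₂)ΔT = g
α₁L₁ + α₂L₂ = 32×10⁻⁷×1.756 + 92×10⁻⁷×0.9483 = 1.434356×10⁻⁵ m/K
ΔT = 2.54×10⁻³ / 1.434356×10⁻⁵ = 177.08 K
T = 11.1 + 177.08 = 188.18 °C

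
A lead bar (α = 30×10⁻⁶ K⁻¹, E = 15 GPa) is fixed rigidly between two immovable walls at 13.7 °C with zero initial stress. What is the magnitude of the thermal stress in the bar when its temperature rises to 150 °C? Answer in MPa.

σ = 61.3 MPa

Fully constrained: the free strain ε = αΔT is blocked, so σ = Eε = EαΔT.
|ΔT| = 136.3 K
σ = 15.0×10⁹ × 30×10⁻⁶ × 136.3 = 6.13×10⁷ Pa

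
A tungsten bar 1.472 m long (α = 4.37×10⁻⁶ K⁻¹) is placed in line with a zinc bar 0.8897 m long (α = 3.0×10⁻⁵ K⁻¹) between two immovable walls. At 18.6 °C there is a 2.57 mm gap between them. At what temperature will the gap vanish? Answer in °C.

T = 96.2 °C

α₁L₁ = 6.43264×10⁻⁶ m/K, α₂L₂ = 2.6691×10⁻⁵ m/K → total 3.312364×10⁻⁵ m/K
ΔT = g/(α₁L₁+α₂L₂) = 2.57×10⁻³ / 3.312364×10⁻⁵ = 77.588 K
T = 18.6 + 77.588 = 96.188 °C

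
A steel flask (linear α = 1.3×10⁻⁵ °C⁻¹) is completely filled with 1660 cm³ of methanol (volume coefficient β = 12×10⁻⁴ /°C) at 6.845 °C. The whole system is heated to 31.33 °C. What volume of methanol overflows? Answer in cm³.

47.2 cm³

The flask also expands: β_container ≈ 3α = 3.9×10⁻⁵ /K
Net overflow = V₀(β_liq − 3α_cont)ΔT
β − 3α = 1.20×10⁻³ − 3.9×10⁻⁵ = 1.161×10⁻³ /K; ΔT = 24.485 K
ΔV = 1660 × 1.161×10⁻³ × 24.485 = 47.2 cm³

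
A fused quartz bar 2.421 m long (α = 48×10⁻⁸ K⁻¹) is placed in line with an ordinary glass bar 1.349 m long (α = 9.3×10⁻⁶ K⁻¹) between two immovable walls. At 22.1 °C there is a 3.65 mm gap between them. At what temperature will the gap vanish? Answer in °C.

T = 288 °C

α₁L₁ = 1.16208×10⁻⁶ m/K, α₂L₂ = 1.25457×10⁻⁵ m/K → total 1.370778×10⁻⁵ m/K
ΔT = g/(α₁L₁+α₂L₂) = 3.65×10⁻³ / 1.370778×10⁻⁵ = 266.27 K
T = 22.1 + 266.27 = 288.37 °C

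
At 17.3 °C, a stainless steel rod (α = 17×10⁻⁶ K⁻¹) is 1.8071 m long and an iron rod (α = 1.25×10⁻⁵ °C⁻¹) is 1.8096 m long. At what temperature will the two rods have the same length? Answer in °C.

L₁(1 + α₁ΔT) = L₂(1 + α₂ΔT) ⇒ ΔT = (L₂ − L₁)/(α₁L₁ − α₂L₂)
L₂ − L₁ = 1.8096 − 1.8071 = 2.50×10⁻³ m
α₁L₁ − α₂L₂ = 17×10⁻⁶×1.8071 − 1.25×10⁻⁵×1.8096 = 8.1007×10⁻⁶ m/K
ΔT = 2.50×10⁻³ / 8.1007×10⁻⁶ = 308.615 K
T = 17.3 + 308.615 = 325.915 °C

T = 325.9 °C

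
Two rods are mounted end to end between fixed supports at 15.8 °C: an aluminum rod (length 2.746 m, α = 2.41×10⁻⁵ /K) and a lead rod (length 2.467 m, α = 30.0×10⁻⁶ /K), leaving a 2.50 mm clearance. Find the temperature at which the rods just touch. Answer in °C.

α₁L₁ = 6.61786×10⁻⁵ m/K, α₂L₂ = 7.401×10⁻⁵ m/K → total 1.401886×10⁻⁴ m/K
ΔT = g/(α₁L₁+α₂L₂) = 2.50×10⁻³ / 1.401886×10⁻⁴ = 17.833 K
T = 15.8 + 17.833 = 33.633 °C

T = 33.6 °C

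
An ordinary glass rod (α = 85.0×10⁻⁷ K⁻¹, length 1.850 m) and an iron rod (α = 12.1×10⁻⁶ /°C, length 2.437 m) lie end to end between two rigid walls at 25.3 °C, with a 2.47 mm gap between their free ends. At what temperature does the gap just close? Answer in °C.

T = 79.9 °C

Gap closes when ΔL₁ + ΔL₂ = 2.47 mm = 2.47×10⁻³ m
(α₁L₁ + α₂L₂)ΔT = g
α₁L₁ + α₂L₂ = 85.0×10⁻⁷×1.850 + 12.1×10⁻⁶×2.437 = 4.52127×10⁻⁵ m/K
ΔT = 2.47×10⁻³ / 4.52127×10⁻⁵ = 54.631 K
T = 25.3 + 54.631 = 79.931 °C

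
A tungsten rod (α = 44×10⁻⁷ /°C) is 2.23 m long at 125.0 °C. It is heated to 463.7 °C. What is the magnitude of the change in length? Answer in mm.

|ΔT| = |463.7 − 125.0| = 338.7 K
ΔL = αL₀ΔT = (44×10⁻⁷)(2.23)(338.7) = 3.32×10⁻³ m

ΔL = 3.32 mm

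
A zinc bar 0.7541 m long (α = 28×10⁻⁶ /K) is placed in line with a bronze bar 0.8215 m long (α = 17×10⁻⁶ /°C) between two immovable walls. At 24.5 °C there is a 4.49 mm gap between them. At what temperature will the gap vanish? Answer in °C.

α₁L₁ = 2.11148×10⁻⁵ m/K, α₂L₂ = 1.39655×10⁻⁵ m/K → total 3.50803×10⁻⁵ m/K
ΔT = g/(α₁L₁+α₂L₂) = 4.49×10⁻³ / 3.50803×10⁻⁵ = 127.99 K
T = 24.5 + 127.99 = 152.49 °C

T = 152 °C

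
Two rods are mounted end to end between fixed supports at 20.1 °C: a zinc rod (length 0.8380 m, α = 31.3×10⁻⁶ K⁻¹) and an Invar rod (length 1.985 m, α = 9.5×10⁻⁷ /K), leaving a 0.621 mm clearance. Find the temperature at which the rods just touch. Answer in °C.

T = 42.2 °C

α₁L₁ = 2.62294×10⁻⁵ m/K, α₂L₂ = 1.88575×10⁻⁶ m/K → total 2.811515×10⁻⁵ m/K
ΔT = g/(α₁L₁+α₂L₂) = 6.21×10⁻⁴ / 2.811515×10⁻⁵ = 22.088 K
T = 20.1 + 22.088 = 42.188 °C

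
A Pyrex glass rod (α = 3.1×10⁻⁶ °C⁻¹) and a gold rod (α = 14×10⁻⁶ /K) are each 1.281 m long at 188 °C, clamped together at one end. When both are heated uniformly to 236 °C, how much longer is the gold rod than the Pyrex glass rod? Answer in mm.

ΔT = 48 K
Pyrex glass: ΔL = 3.1×10⁻⁶ × 1.281 m × 48 = 1.9061×10⁻⁴ m = 0.19061 mm
gold: ΔL = 14×10⁻⁶ × 1.281 m × 48 = 8.6083×10⁻⁴ m = 0.86083 mm
difference = 0.86083 − 0.19061 = 0.67022 mm

0.670 mm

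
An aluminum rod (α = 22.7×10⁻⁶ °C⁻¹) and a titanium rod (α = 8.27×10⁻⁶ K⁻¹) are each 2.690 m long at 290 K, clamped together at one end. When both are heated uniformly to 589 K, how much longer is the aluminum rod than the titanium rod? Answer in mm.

11.6 mm

ΔT = 299 K
aluminum: ΔL = 22.7×10⁻⁶ × 2.690 m × 299 = 1.8258×10⁻² m = 18.258 mm
titanium: ΔL = 8.27×10⁻⁶ × 2.690 m × 299 = 6.6516×10⁻³ m = 6.6516 mm
difference = 18.258 − 6.6516 = 11.6064 mm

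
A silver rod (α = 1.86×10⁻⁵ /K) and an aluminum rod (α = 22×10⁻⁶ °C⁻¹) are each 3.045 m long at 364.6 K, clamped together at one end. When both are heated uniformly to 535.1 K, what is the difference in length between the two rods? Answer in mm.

1.77 mm

ΔT = 170.5 K
silver: ΔL = 1.86×10⁻⁵ × 3.045 m × 170.5 = 9.6566×10⁻³ m = 9.6566 mm
aluminum: ΔL = 22×10⁻⁶ × 3.045 m × 170.5 = 1.1422×10⁻² m = 11.422 mm
difference = 11.422 − 9.6566 = 1.7654 mm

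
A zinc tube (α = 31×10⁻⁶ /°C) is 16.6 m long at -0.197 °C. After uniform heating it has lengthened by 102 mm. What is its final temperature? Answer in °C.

ΔL = αL₀ΔT ⇒ ΔT = ΔL / (αL₀)
ΔT = 102×10⁻³ m / (31×10⁻⁶ × 16.6 m) = 198.212 K
T = -0.197 + 198.212 = 198.015 °C

T = 198 °C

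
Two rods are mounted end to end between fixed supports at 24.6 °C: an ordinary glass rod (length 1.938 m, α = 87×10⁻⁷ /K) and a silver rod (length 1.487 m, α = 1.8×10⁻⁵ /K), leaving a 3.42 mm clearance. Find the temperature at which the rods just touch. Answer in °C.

Gap closes when ΔL₁ + ΔL₂ = 3.42 mm = 3.42×10⁻³ m
(α₁L₁ + α₂L₂)ΔT = g
α₁L₁ + α₂L₂ = 87×10⁻⁷×1.938 + 1.8×10⁻⁵×1.487 = 4.36266×10⁻⁵ m/K
ΔT = 3.42×10⁻³ / 4.36266×10⁻⁵ = 78.39 K
T = 24.6 + 78.39 = 102.99 °C

T = 103 °C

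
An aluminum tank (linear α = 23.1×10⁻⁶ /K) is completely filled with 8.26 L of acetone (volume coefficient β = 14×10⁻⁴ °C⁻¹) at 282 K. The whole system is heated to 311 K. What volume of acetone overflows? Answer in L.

The tank also expands: β_container ≈ 3α = 6.93×10⁻⁵ /K
Net overflow = V₀(β_liq − 3α_cont)ΔT
β − 3α = 1.40×10⁻³ − 6.93×10⁻⁵ = 1.3307×10⁻³ /K; ΔT = 29 K
ΔV = 8.26 × 1.3307×10⁻³ × 29 = 0.319 L

0.319 L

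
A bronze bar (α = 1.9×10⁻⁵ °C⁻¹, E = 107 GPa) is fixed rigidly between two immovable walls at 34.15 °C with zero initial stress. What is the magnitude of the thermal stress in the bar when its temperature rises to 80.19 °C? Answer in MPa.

σ = 93.6 MPa

Fully constrained: the free strain ε = αΔT is blocked, so σ = Eε = EαΔT.
|ΔT| = 46.04 K
σ = 107×10⁹ × 1.9×10⁻⁵ × 46.04 = 9.36×10⁷ Pa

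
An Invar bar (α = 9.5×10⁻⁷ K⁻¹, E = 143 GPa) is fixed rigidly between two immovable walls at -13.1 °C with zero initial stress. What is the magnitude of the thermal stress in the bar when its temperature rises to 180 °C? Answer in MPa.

σ = 26.2 MPa

Fully constrained: the free strain ε = αΔT is blocked, so σ = Eε = EαΔT.
|ΔT| = 193.1 K
σ = 143×10⁹ × 9.5×10⁻⁷ × 193.1 = 2.62×10⁷ Pa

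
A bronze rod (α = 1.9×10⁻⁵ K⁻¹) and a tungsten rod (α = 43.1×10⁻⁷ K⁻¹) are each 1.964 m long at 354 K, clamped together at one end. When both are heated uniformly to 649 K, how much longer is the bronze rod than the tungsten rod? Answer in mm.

8.51 mm

ΔT = 295 K
bronze: ΔL = 1.9×10⁻⁵ × 1.964 m × 295 = 1.1008×10⁻² m = 11.008 mm
tungsten: ΔL = 43.1×10⁻⁷ × 1.964 m × 295 = 2.4971×10⁻³ m = 2.4971 mm
difference = 11.008 − 2.4971 = 8.5109 mm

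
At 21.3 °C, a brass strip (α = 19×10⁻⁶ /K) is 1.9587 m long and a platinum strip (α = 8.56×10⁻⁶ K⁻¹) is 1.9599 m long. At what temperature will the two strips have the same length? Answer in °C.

T = 80.01 °C

Equal length when α₁L₁ΔT − α₂L₂ΔT = L₂ − L₁ = 1.20×10⁻³ m
α₁L₁ = 3.72153×10⁻⁵, α₂L₂ = 1.6776744×10⁻⁵ → Δ(αL) = 2.0438556×10⁻⁵ m/K
ΔT = 1.20×10⁻³ / 2.0438556×10⁻⁵ = 58.7126 K, so T = 21.3 + 58.7126 = 80.0126 °C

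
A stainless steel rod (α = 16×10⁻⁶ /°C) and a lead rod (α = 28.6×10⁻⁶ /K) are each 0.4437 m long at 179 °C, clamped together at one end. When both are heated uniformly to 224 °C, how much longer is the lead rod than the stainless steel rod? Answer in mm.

ΔT = 45 K
stainless steel: ΔL = 16×10⁻⁶ × 0.4437 m × 45 = 3.1946×10⁻⁴ m = 0.31946 mm
lead: ΔL = 28.6×10⁻⁶ × 0.4437 m × 45 = 5.7104×10⁻⁴ m = 0.57104 mm
difference = 0.57104 − 0.31946 = 0.25158 mm

0.252 mm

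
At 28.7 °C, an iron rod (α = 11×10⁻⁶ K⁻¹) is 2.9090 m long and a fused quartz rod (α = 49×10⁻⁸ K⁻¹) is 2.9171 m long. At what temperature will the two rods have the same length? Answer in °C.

T = 293.7 °C

L₁(1 + α₁ΔT) = L₂(1 + α₂ΔT) ⇒ ΔT = (L₂ − L₁)/(α₁L₁ − α₂L₂)
L₂ − L₁ = 2.9171 − 2.9090 = 8.10×10⁻³ m
α₁L₁ − α₂L₂ = 11×10⁻⁶×2.9090 − 49×10⁻⁸×2.9171 = 3.0569621×10⁻⁵ m/K
ΔT = 8.10×10⁻³ / 3.0569621×10⁻⁵ = 264.969 K
T = 28.7 + 264.969 = 293.669 °C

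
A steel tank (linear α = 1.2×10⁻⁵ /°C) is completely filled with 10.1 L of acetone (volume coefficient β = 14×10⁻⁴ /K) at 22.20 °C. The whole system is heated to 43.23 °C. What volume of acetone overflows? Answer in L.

The tank also expands: β_container ≈ 3α = 3.6×10⁻⁵ /K
Net overflow = V₀(β_liq − 3α_cont)ΔT
β − 3α = 1.40×10⁻³ − 3.6×10⁻⁵ = 1.364×10⁻³ /K; ΔT = 21.03 K
ΔV = 10.1 × 1.364×10⁻³ × 21.03 = 0.290 L

0.290 L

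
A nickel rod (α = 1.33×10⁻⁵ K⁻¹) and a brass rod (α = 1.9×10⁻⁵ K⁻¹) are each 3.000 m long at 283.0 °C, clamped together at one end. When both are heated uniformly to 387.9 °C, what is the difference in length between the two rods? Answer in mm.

ΔT = 104.9 K
nickel: ΔL = 1.33×10⁻⁵ × 3.000 m × 104.9 = 4.1855×10⁻³ m = 4.1855 mm
brass: ΔL = 1.9×10⁻⁵ × 3.000 m × 104.9 = 5.9793×10⁻³ m = 5.9793 mm
difference = 5.9793 − 4.1855 = 1.7938 mm

1.79 mm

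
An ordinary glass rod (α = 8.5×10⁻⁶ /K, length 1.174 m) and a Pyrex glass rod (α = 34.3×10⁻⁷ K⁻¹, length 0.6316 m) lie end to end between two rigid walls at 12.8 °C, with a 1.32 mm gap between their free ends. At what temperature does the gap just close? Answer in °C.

α₁L₁ = 9.979×10⁻⁶ m/K, α₂L₂ = 2.166388×10⁻⁶ m/K → total 1.2145388×10⁻⁵ m/K
ΔT = g/(α₁L₁+α₂L₂) = 1.32×10⁻³ / 1.2145388×10⁻⁵ = 108.68 K
T = 12.8 + 108.68 = 121.48 °C

T = 121 °C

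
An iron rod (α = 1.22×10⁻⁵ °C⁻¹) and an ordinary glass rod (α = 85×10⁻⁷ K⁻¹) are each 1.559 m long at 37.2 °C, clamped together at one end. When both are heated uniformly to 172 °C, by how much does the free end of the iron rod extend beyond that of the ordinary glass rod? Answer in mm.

ΔT = 134.8 K
iron: ΔL = 1.22×10⁻⁵ × 1.559 m × 134.8 = 2.5639×10⁻³ m = 2.5639 mm
ordinary glass: ΔL = 85×10⁻⁷ × 1.559 m × 134.8 = 1.7863×10⁻³ m = 1.7863 mm
difference = 2.5639 − 1.7863 = 0.7776 mm

0.778 mm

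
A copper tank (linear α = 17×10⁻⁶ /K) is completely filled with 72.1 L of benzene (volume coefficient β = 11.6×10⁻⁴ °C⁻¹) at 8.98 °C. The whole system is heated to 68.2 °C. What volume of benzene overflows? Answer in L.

The tank also expands: β_container ≈ 3α = 5.1×10⁻⁵ /K
Net overflow = V₀(β_liq − 3α_cont)ΔT
β − 3α = 1.16×10⁻³ − 5.1×10⁻⁵ = 1.109×10⁻³ /K; ΔT = 59.22 K
ΔV = 72.1 × 1.109×10⁻³ × 59.22 = 4.74 L

4.74 L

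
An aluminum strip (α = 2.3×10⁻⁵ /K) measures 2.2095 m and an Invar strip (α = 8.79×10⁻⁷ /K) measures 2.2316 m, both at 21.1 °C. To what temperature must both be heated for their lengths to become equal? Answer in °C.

T = 473.4 °C

Equal length when α₁L₁ΔT − α₂L₂ΔT = L₂ − L₁ = 2.21×10⁻² m
α₁L₁ = 5.08185×10⁻⁵, α₂L₂ = 1.9615764×10⁻⁶ → Δ(αL) = 4.88569236×10⁻⁵ m/K
ΔT = 2.21×10⁻² / 4.88569236×10⁻⁵ = 452.341 K, so T = 21.1 + 452.341 = 473.441 °C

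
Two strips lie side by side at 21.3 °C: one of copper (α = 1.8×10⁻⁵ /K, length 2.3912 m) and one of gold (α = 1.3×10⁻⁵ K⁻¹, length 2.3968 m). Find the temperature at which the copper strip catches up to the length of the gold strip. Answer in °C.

Equal length when α₁L₁ΔT − α₂L₂ΔT = L₂ − L₁ = 5.60×10⁻³ m
α₁L₁ = 4.30416×10⁻⁵, α₂L₂ = 3.11584×10⁻⁵ → Δ(αL) = 1.18832×10⁻⁵ m/K
ΔT = 5.60×10⁻³ / 1.18832×10⁻⁵ = 471.254 K, so T = 21.3 + 471.254 = 492.554 °C

T = 492.6 °C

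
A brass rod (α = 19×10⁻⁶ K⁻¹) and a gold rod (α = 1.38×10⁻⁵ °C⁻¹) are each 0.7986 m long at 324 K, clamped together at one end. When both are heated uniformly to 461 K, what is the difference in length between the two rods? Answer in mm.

0.569 mm

ΔT = 137 K
brass: ΔL = 19×10⁻⁶ × 0.7986 m × 137 = 2.0788×10⁻³ m = 2.0788 mm
gold: ΔL = 1.38×10⁻⁵ × 0.7986 m × 137 = 1.5098×10⁻³ m = 1.5098 mm
difference = 2.0788 − 1.5098 = 0.5690 mm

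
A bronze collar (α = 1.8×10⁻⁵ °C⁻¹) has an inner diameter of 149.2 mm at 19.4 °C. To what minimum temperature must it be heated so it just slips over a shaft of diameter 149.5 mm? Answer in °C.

T = 131 °C

Required Δd = 149.5 − 149.2 = 0.3 mm
Δd = αd₀ΔT ⇒ ΔT = Δd/(αd₀) = 0.3 / (1.8×10⁻⁵ × 149.2) = 111.71 K
T_min = 19.4 + 111.71 = 131.11 °C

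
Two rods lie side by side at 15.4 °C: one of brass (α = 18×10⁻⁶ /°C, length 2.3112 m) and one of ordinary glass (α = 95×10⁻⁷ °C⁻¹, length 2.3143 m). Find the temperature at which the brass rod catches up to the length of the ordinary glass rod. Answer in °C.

L₁(1 + α₁ΔT) = L₂(1 + α₂ΔT) ⇒ ΔT = (L₂ − L₁)/(α₁L₁ − α₂L₂)
L₂ − L₁ = 2.3143 − 2.3112 = 3.10×10⁻³ m
α₁L₁ − α₂L₂ = 18×10⁻⁶×2.3112 − 95×10⁻⁷×2.3143 = 1.961575×10⁻⁵ m/K
ΔT = 3.10×10⁻³ / 1.961575×10⁻⁵ = 158.036 K
T = 15.4 + 158.036 = 173.436 °C

T = 173.4 °C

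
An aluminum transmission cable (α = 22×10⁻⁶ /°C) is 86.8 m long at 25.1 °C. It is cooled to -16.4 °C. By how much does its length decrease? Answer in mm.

|ΔT| = |-16.4 − 25.1| = 41.5 K
ΔL = αL₀ΔT = (22×10⁻⁶)(86.8)(41.5) = 7.92×10⁻² m

ΔL = 79.2 mm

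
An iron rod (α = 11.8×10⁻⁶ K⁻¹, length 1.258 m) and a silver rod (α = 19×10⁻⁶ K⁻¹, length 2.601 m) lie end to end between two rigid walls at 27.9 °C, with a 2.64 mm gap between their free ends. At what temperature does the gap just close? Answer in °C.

T = 69.0 °C

Gap closes when ΔL₁ + ΔL₂ = 2.64 mm = 2.64×10⁻³ m
(α₁L₁ + α₂L₂)ΔT = g
α₁L₁ + α₂L₂ = 11.8×10⁻⁶×1.258 + 19×10⁻⁶×2.601 = 6.42634×10⁻⁵ m/K
ΔT = 2.64×10⁻³ / 6.42634×10⁻⁵ = 41.081 K
T = 27.9 + 41.081 = 68.981 °C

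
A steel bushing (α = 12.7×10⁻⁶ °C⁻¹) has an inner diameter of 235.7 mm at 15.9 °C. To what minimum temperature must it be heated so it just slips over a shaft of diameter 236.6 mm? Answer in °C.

T = 317 °C

Required Δd = 236.6 − 235.7 = 0.9 mm
Δd = αd₀ΔT ⇒ ΔT = Δd/(αd₀) = 0.9 / (12.7×10⁻⁶ × 235.7) = 300.66 K
T_min = 15.9 + 300.66 = 316.56 °C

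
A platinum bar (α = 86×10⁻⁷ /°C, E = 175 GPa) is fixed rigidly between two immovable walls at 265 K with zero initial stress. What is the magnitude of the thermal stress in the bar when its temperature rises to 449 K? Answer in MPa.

Fully constrained: the free strain ε = αΔT is blocked, so σ = Eε = EαΔT.
|ΔT| = 184 K
σ = 175×10⁹ × 86×10⁻⁷ × 184 = 2.77×10⁸ Pa

σ = 277 MPa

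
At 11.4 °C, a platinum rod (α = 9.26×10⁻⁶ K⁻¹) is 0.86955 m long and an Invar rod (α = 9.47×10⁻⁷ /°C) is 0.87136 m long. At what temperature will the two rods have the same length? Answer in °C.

T = 261.9 °C

L₁(1 + α₁ΔT) = L₂(1 + α₂ΔT) ⇒ ΔT = (L₂ − L₁)/(α₁L₁ − α₂L₂)
L₂ − L₁ = 0.87136 − 0.86955 = 1.81×10⁻³ m
α₁L₁ − α₂L₂ = 9.26×10⁻⁶×0.86955 − 9.47×10⁻⁷×0.87136 = 7.22685508×10⁻⁶ m/K
ΔT = 1.81×10⁻³ / 7.22685508×10⁻⁶ = 250.455 K
T = 11.4 + 250.455 = 261.855 °C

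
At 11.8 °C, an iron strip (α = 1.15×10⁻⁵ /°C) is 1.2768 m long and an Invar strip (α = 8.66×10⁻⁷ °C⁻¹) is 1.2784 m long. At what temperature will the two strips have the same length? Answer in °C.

Equal length when α₁L₁ΔT − α₂L₂ΔT = L₂ − L₁ = 1.60×10⁻³ m
α₁L₁ = 1.46832×10⁻⁵, α₂L₂ = 1.1070944×10⁻⁶ → Δ(αL) = 1.35761056×10⁻⁵ m/K
ΔT = 1.60×10⁻³ / 1.35761056×10⁻⁵ = 117.854 K, so T = 11.8 + 117.854 = 129.654 °C

T = 129.7 °C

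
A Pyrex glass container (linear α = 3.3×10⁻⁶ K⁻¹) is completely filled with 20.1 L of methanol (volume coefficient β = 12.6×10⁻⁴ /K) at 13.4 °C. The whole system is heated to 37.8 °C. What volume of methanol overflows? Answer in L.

The container also expands: β_container ≈ 3α = 9.9×10⁻⁶ /K
Net overflow = V₀(β_liq − 3α_cont)ΔT
β − 3α = 1.26×10⁻³ − 9.9×10⁻⁶ = 1.2501×10⁻³ /K; ΔT = 24.4 K
ΔV = 20.1 × 1.2501×10⁻³ × 24.4 = 0.613 L

0.613 L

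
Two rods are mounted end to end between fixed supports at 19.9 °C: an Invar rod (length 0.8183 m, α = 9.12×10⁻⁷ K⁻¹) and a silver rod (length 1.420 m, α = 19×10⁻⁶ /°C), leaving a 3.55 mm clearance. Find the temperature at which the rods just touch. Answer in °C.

α₁L₁ = 7.462896×10⁻⁷ m/K, α₂L₂ = 2.698×10⁻⁵ m/K → total 2.77262896×10⁻⁵ m/K
ΔT = g/(α₁L₁+α₂L₂) = 3.55×10⁻³ / 2.77262896×10⁻⁵ = 128.04 K
T = 19.9 + 128.04 = 147.94 °C

T = 148 °C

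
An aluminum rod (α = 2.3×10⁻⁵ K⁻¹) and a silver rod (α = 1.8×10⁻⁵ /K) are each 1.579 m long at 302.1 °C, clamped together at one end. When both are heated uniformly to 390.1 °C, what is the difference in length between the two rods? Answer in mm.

ΔT = 88.0 K
aluminum: ΔL = 2.3×10⁻⁵ × 1.579 m × 88.0 = 3.1959×10⁻³ m = 3.1959 mm
silver: ΔL = 1.8×10⁻⁵ × 1.579 m × 88.0 = 2.5011×10⁻³ m = 2.5011 mm
difference = 3.1959 − 2.5011 = 0.6948 mm

0.695 mm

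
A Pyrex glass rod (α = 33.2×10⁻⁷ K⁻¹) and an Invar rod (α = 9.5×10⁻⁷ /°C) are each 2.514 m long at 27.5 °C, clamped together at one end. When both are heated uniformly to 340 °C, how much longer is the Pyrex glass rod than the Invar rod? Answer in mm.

1.86 mm

ΔT = 312.5 K
Pyrex glass: ΔL = 33.2×10⁻⁷ × 2.514 m × 312.5 = 2.6083×10⁻³ m = 2.6083 mm
Invar: ΔL = 9.5×10⁻⁷ × 2.514 m × 312.5 = 7.4634×10⁻⁴ m = 0.74634 mm
difference = 2.6083 − 0.74634 = 1.86196 mm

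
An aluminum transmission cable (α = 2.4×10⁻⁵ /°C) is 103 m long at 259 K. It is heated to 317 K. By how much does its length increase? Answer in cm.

|ΔT| = |317 − 259| = 58 K
ΔL = αL₀ΔT = (2.4×10⁻⁵)(103)(58) = 1.43×10⁻¹ m

ΔL = 14.3 cm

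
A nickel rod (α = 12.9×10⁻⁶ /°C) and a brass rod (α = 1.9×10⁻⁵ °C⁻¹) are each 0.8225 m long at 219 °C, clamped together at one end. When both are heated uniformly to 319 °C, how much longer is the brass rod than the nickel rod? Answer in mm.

ΔT = 100 K
nickel: ΔL = 12.9×10⁻⁶ × 0.8225 m × 100 = 1.0610×10⁻³ m = 1.0610 mm
brass: ΔL = 1.9×10⁻⁵ × 0.8225 m × 100 = 1.5628×10⁻³ m = 1.5628 mm
difference = 1.5628 − 1.0610 = 0.5018 mm

0.502 mm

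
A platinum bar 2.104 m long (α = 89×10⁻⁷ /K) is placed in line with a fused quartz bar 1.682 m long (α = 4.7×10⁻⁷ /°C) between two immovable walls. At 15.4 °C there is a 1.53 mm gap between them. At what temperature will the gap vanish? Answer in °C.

α₁L₁ = 1.87256×10⁻⁵ m/K, α₂L₂ = 7.9054×10⁻⁷ m/K → total 1.951614×10⁻⁵ m/K
ΔT = g/(α₁L₁+α₂L₂) = 1.53×10⁻³ / 1.951614×10⁻⁵ = 78.397 K
T = 15.4 + 78.397 = 93.797 °C

T = 93.8 °C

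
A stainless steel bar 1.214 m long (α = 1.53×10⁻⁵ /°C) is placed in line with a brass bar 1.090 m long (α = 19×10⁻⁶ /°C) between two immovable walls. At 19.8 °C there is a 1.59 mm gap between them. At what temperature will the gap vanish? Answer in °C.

Gap closes when ΔL₁ + ΔL₂ = 1.59 mm = 1.59×10⁻³ m
(α₁L₁ + α₂L₂)ΔT = g
α₁L₁ + α₂L₂ = 1.53×10⁻⁵×1.214 + 19×10⁻⁶×1.090 = 3.92842×10⁻⁵ m/K
ΔT = 1.59×10⁻³ / 3.92842×10⁻⁵ = 40.474 K
T = 19.8 + 40.474 = 60.274 °C

T = 60.3 °C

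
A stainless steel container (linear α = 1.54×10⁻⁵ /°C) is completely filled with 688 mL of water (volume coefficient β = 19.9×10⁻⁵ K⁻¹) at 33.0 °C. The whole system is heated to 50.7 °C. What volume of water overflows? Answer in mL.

1.86 mL

The container also expands: β_container ≈ 3α = 4.62×10⁻⁵ /K
Net overflow = V₀(β_liq − 3α_cont)ΔT
β − 3α = 1.99×10⁻⁴ − 4.62×10⁻⁵ = 1.528×10⁻⁴ /K; ΔT = 17.7 K
ΔV = 688 × 1.528×10⁻⁴ × 17.7 = 1.86 mL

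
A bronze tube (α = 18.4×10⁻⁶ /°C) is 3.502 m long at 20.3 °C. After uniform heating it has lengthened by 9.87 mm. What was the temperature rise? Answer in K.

ΔL = αL₀ΔT ⇒ ΔT = ΔL / (αL₀)
ΔT = 9.87×10⁻³ m / (18.4×10⁻⁶ × 3.502 m) = 153.17 K

ΔT = 153 K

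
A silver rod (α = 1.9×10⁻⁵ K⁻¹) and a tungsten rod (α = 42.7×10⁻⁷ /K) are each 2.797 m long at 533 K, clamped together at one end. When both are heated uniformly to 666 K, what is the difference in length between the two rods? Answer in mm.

ΔT = 133 K
silver: ΔL = 1.9×10⁻⁵ × 2.797 m × 133 = 7.0680×10⁻³ m = 7.0680 mm
tungsten: ΔL = 42.7×10⁻⁷ × 2.797 m × 133 = 1.5884×10⁻³ m = 1.5884 mm
difference = 7.0680 − 1.5884 = 5.4796 mm

5.48 mm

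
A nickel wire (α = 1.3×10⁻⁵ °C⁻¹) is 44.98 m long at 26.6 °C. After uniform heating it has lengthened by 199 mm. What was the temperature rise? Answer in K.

ΔL = αL₀ΔT ⇒ ΔT = ΔL / (αL₀)
ΔT = 199×10⁻³ m / (1.3×10⁻⁵ × 44.98 m) = 340.32 K

ΔT = 340 K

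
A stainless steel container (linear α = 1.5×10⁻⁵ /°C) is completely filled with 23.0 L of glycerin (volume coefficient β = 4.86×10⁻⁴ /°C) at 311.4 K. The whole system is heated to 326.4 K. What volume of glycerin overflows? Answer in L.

0.152 L

The container also expands: β_container ≈ 3α = 4.5×10⁻⁵ /K
Net overflow = V₀(β_liq − 3α_cont)ΔT
β − 3α = 4.86×10⁻⁴ − 4.5×10⁻⁵ = 4.41×10⁻⁴ /K; ΔT = 15.0 K
ΔV = 23.0 × 4.41×10⁻⁴ × 15.0 = 0.152 L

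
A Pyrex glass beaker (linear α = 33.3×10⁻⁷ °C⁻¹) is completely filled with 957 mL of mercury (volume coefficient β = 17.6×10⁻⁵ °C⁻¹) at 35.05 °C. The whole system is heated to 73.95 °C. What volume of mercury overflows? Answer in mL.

6.18 mL

The beaker also expands: β_container ≈ 3α = 9.99×10⁻⁶ /K
Net overflow = V₀(β_liq − 3α_cont)ΔT
β − 3α = 1.76×10⁻⁴ − 9.99×10⁻⁶ = 1.6601×10⁻⁴ /K; ΔT = 38.90 K
ΔV = 957 × 1.6601×10⁻⁴ × 38.90 = 6.18 mL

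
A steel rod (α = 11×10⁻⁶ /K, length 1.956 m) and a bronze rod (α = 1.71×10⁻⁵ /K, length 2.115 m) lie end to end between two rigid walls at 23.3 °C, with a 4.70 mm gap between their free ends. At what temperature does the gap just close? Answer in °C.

T = 105 °C

α₁L₁ = 2.1516×10⁻⁵ m/K, α₂L₂ = 3.61665×10⁻⁵ m/K → total 5.76825×10⁻⁵ m/K
ΔT = g/(α₁L₁+α₂L₂) = 4.70×10⁻³ / 5.76825×10⁻⁵ = 81.48 K
T = 23.3 + 81.48 = 104.78 °C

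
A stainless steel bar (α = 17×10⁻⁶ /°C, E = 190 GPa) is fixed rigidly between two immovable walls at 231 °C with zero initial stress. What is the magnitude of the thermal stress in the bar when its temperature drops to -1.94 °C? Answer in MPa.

σ = 752 MPa

Fully constrained: the free strain ε = αΔT is blocked, so σ = Eε = EαΔT.
|ΔT| = 232.94 K
σ = 190×10⁹ × 17×10⁻⁶ × 232.94 = 7.52×10⁸ Pa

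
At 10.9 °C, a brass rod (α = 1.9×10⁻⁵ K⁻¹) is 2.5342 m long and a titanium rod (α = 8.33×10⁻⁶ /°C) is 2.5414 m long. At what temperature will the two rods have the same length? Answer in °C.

L₁(1 + α₁ΔT) = L₂(1 + α₂ΔT) ⇒ ΔT = (L₂ − L₁)/(α₁L₁ − α₂L₂)
L₂ − L₁ = 2.5414 − 2.5342 = 7.20×10⁻³ m
α₁L₁ − α₂L₂ = 1.9×10⁻⁵×2.5342 − 8.33×10⁻⁶×2.5414 = 2.6979938×10⁻⁵ m/K
ΔT = 7.20×10⁻³ / 2.6979938×10⁻⁵ = 266.865 K
T = 10.9 + 266.865 = 277.765 °C

T = 277.8 °C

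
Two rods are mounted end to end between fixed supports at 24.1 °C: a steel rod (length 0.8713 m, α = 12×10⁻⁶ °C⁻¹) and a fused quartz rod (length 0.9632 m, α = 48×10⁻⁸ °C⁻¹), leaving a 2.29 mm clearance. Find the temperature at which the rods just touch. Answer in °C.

Gap closes when ΔL₁ + ΔL₂ = 2.29 mm = 2.29×10⁻³ m
(α₁L₁ + α₂L₂)ΔT = g
α₁L₁ + α₂L₂ = 12×10⁻⁶×0.8713 + 48×10⁻⁸×0.9632 = 1.0917936×10⁻⁵ m/K
ΔT = 2.29×10⁻³ / 1.0917936×10⁻⁵ = 209.75 K
T = 24.1 + 209.75 = 233.85 °C

T = 234 °C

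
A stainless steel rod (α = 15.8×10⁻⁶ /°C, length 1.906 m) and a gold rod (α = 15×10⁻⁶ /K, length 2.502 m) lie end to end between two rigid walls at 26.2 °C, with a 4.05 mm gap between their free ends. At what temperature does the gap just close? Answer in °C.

Gap closes when ΔL₁ + ΔL₂ = 4.05 mm = 4.05×10⁻³ m
(α₁L₁ + α₂L₂)ΔT = g
α₁L₁ + α₂L₂ = 15.8×10⁻⁶×1.906 + 15×10⁻⁶×2.502 = 6.76448×10⁻⁵ m/K
ΔT = 4.05×10⁻³ / 6.76448×10⁻⁵ = 59.872 K
T = 26.2 + 59.872 = 86.072 °C

T = 86.1 °C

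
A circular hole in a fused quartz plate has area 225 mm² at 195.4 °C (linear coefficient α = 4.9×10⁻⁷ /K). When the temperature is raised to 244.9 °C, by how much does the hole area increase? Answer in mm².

Area coefficient ≈ 2α; |ΔT| = 49.5 K
ΔA = 2αA₀ΔT = 2(4.9×10⁻⁷)(225)(49.5) = 0.0109 mm²

ΔA = 0.0109 mm²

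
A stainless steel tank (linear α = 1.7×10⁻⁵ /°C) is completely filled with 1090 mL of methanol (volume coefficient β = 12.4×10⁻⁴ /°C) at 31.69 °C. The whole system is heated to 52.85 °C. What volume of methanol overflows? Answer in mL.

The tank also expands: β_container ≈ 3α = 5.1×10⁻⁵ /K
Net overflow = V₀(β_liq − 3α_cont)ΔT
β − 3α = 1.24×10⁻³ − 5.1×10⁻⁵ = 1.189×10⁻³ /K; ΔT = 21.16 K
ΔV = 1090 × 1.189×10⁻³ × 21.16 = 27.4 mL

27.4 mL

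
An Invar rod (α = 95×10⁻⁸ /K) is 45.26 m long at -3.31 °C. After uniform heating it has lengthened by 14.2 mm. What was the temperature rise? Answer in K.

ΔT = 330 K

ΔL = αL₀ΔT ⇒ ΔT = ΔL / (αL₀)
ΔT = 14.2×10⁻³ m / (95×10⁻⁸ × 45.26 m) = 330.26 K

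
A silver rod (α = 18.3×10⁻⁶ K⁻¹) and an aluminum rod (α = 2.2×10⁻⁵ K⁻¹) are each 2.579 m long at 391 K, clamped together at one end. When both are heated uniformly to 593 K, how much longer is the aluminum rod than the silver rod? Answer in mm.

ΔT = 202 K
silver: ΔL = 18.3×10⁻⁶ × 2.579 m × 202 = 9.5335×10⁻³ m = 9.5335 mm
aluminum: ΔL = 2.2×10⁻⁵ × 2.579 m × 202 = 1.1461×10⁻² m = 11.461 mm
difference = 11.461 − 9.5335 = 1.9275 mm

1.93 mm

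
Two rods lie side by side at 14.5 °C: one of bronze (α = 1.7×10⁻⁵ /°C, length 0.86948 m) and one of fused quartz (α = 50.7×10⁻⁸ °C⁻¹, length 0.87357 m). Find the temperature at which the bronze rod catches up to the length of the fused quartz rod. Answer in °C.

L₁(1 + α₁ΔT) = L₂(1 + α₂ΔT) ⇒ ΔT = (L₂ − L₁)/(α₁L₁ − α₂L₂)
L₂ − L₁ = 0.87357 − 0.86948 = 4.09×10⁻³ m
α₁L₁ − α₂L₂ = 1.7×10⁻⁵×0.86948 − 50.7×10⁻⁸×0.87357 = 1.433826001×10⁻⁵ m/K
ΔT = 4.09×10⁻³ / 1.433826001×10⁻⁵ = 285.251 K
T = 14.5 + 285.251 = 299.751 °C

T = 299.8 °C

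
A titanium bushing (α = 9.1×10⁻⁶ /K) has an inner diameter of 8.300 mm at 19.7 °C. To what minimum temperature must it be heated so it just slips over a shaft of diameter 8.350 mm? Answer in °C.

T = 682 °C

Required Δd = 8.350 − 8.300 = 0.050 mm
Δd = αd₀ΔT ⇒ ΔT = Δd/(αd₀) = 0.050 / (9.1×10⁻⁶ × 8.300) = 661.99 K
T_min = 19.7 + 661.99 = 681.69 °C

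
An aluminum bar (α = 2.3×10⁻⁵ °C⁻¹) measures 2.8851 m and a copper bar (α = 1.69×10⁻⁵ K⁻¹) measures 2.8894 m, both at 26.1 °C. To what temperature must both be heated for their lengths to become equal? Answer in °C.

T = 271.4 °C

Equal length when α₁L₁ΔT − α₂L₂ΔT = L₂ − L₁ = 4.30×10⁻³ m
α₁L₁ = 6.63573×10⁻⁵, α₂L₂ = 4.883086×10⁻⁵ → Δ(αL) = 1.752644×10⁻⁵ m/K
ΔT = 4.30×10⁻³ / 1.752644×10⁻⁵ = 245.344 K, so T = 26.1 + 245.344 = 271.444 °C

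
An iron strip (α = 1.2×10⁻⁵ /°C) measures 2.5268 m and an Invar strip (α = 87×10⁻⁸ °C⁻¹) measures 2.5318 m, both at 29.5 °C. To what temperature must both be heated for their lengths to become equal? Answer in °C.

T = 207.3 °C

Equal length when α₁L₁ΔT − α₂L₂ΔT = L₂ − L₁ = 5.00×10⁻³ m
α₁L₁ = 3.03216×10⁻⁵, α₂L₂ = 2.202666×10⁻⁶ → Δ(αL) = 2.8118934×10⁻⁵ m/K
ΔT = 5.00×10⁻³ / 2.8118934×10⁻⁵ = 177.816 K, so T = 29.5 + 177.816 = 207.316 °C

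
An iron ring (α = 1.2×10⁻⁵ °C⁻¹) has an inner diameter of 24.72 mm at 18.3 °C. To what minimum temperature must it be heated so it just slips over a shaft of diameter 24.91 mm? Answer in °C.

Required Δd = 24.91 − 24.72 = 0.19 mm
Δd = αd₀ΔT ⇒ ΔT = Δd/(αd₀) = 0.19 / (1.2×10⁻⁵ × 24.72) = 640.51 K
T_min = 18.3 + 640.51 = 658.81 °C

T = 659 °C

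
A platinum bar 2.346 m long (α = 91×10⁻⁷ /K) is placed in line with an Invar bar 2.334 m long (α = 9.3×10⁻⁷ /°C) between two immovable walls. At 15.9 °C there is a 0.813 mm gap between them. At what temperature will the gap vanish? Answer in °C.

Gap closes when ΔL₁ + ΔL₂ = 0.813 mm = 8.13×10⁻⁴ m
(α₁L₁ + α₂L₂)ΔT = g
α₁L₁ + α₂L₂ = 91×10⁻⁷×2.346 + 9.3×10⁻⁷×2.334 = 2.351922×10⁻⁵ m/K
ΔT = 8.13×10⁻⁴ / 2.351922×10⁻⁵ = 34.567 K
T = 15.9 + 34.567 = 50.467 °C

T = 50.5 °C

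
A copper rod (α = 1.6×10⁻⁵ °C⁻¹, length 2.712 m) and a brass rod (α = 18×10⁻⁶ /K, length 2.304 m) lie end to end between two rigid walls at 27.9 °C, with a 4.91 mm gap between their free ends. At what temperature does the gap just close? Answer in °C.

α₁L₁ = 4.3392×10⁻⁵ m/K, α₂L₂ = 4.1472×10⁻⁵ m/K → total 8.4864×10⁻⁵ m/K
ΔT = g/(α₁L₁+α₂L₂) = 4.91×10⁻³ / 8.4864×10⁻⁵ = 57.857 K
T = 27.9 + 57.857 = 85.757 °C

T = 85.8 °C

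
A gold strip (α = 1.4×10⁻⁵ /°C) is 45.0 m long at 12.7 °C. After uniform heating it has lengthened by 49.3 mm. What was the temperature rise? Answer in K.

ΔL = αL₀ΔT ⇒ ΔT = ΔL / (αL₀)
ΔT = 49.3×10⁻³ m / (1.4×10⁻⁵ × 45.0 m) = 78.254 K

ΔT = 78.3 K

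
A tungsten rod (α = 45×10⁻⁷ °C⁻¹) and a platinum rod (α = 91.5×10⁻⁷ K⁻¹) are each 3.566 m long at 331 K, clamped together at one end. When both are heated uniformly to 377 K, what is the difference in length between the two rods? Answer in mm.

0.763 mm

ΔT = 46 K
tungsten: ΔL = 45×10⁻⁷ × 3.566 m × 46 = 7.3816×10⁻⁴ m = 0.73816 mm
platinum: ΔL = 91.5×10⁻⁷ × 3.566 m × 46 = 1.5009×10⁻³ m = 1.5009 mm
difference = 1.5009 − 0.73816 = 0.76274 mm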